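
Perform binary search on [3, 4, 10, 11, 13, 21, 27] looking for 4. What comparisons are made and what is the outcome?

Binary search for 4 in [3, 4, 10, 11, 13, 21, 27]:

lo=0, hi=6, mid=3, arr[mid]=11 -> 11 > 4, search left half
lo=0, hi=2, mid=1, arr[mid]=4 -> Found target at index 1!

Binary search finds 4 at index 1 after 2 comparisons. The search repeatedly halves the search space by comparing with the middle element.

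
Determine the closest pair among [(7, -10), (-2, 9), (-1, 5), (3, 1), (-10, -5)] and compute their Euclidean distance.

Computing all pairwise distances among 5 points:

d((7, -10), (-2, 9)) = 21.0238
d((7, -10), (-1, 5)) = 17.0
d((7, -10), (3, 1)) = 11.7047
d((7, -10), (-10, -5)) = 17.72
d((-2, 9), (-1, 5)) = 4.1231 <-- minimum
d((-2, 9), (3, 1)) = 9.434
d((-2, 9), (-10, -5)) = 16.1245
d((-1, 5), (3, 1)) = 5.6569
d((-1, 5), (-10, -5)) = 13.4536
d((3, 1), (-10, -5)) = 14.3178

Closest pair: (-2, 9) and (-1, 5) with distance 4.1231

The closest pair is (-2, 9) and (-1, 5) with Euclidean distance 4.1231. For 5 points, brute-force pairwise comparison is shown above. For large n, the divide-and-conquer algorithm (sort by x, recurse on halves, check the dividing strip) achieves O(n log n).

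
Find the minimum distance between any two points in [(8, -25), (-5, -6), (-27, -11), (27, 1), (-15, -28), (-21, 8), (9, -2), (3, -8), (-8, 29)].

Computing all pairwise distances among 9 points:

d((8, -25), (-5, -6)) = 23.0217
d((8, -25), (-27, -11)) = 37.6962
d((8, -25), (27, 1)) = 32.2025
d((8, -25), (-15, -28)) = 23.1948
d((8, -25), (-21, 8)) = 43.9318
d((8, -25), (9, -2)) = 23.0217
d((8, -25), (3, -8)) = 17.72
d((8, -25), (-8, 29)) = 56.3205
d((-5, -6), (-27, -11)) = 22.561
d((-5, -6), (27, 1)) = 32.7567
d((-5, -6), (-15, -28)) = 24.1661
d((-5, -6), (-21, 8)) = 21.2603
d((-5, -6), (9, -2)) = 14.5602
d((-5, -6), (3, -8)) = 8.2462 <-- minimum
d((-5, -6), (-8, 29)) = 35.1283
d((-27, -11), (27, 1)) = 55.3173
d((-27, -11), (-15, -28)) = 20.8087
d((-27, -11), (-21, 8)) = 19.9249
d((-27, -11), (9, -2)) = 37.108
d((-27, -11), (3, -8)) = 30.1496
d((-27, -11), (-8, 29)) = 44.2832
d((27, 1), (-15, -28)) = 51.0392
d((27, 1), (-21, 8)) = 48.5077
d((27, 1), (9, -2)) = 18.2483
d((27, 1), (3, -8)) = 25.632
d((27, 1), (-8, 29)) = 44.8219
d((-15, -28), (-21, 8)) = 36.4966
d((-15, -28), (9, -2)) = 35.3836
d((-15, -28), (3, -8)) = 26.9072
d((-15, -28), (-8, 29)) = 57.4282
d((-21, 8), (9, -2)) = 31.6228
d((-21, 8), (3, -8)) = 28.8444
d((-21, 8), (-8, 29)) = 24.6982
d((9, -2), (3, -8)) = 8.4853
d((9, -2), (-8, 29)) = 35.3553
d((3, -8), (-8, 29)) = 38.6005

Closest pair: (-5, -6) and (3, -8) with distance 8.2462

The closest pair is (-5, -6) and (3, -8) with Euclidean distance 8.2462. For 9 points, brute-force pairwise comparison is shown above. For large n, the divide-and-conquer algorithm (sort by x, recurse on halves, check the dividing strip) achieves O(n log n).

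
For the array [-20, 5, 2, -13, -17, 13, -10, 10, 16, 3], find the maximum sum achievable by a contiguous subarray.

Using Kadane's algorithm on [-20, 5, 2, -13, -17, 13, -10, 10, 16, 3]:

Scanning through the array:
Position 1 (value 5): max_ending_here = 5, max_so_far = 5
Position 2 (value 2): max_ending_here = 7, max_so_far = 7
Position 3 (value -13): max_ending_here = -6, max_so_far = 7
Position 4 (value -17): max_ending_here = -17, max_so_far = 7
Position 5 (value 13): max_ending_here = 13, max_so_far = 13
Position 6 (value -10): max_ending_here = 3, max_so_far = 13
Position 7 (value 10): max_ending_here = 13, max_so_far = 13
Position 8 (value 16): max_ending_here = 29, max_so_far = 29
Position 9 (value 3): max_ending_here = 32, max_so_far = 32

Maximum subarray: [13, -10, 10, 16, 3]
Maximum sum: 32

The maximum subarray is [13, -10, 10, 16, 3] with sum 32. This subarray runs from index 5 to index 9.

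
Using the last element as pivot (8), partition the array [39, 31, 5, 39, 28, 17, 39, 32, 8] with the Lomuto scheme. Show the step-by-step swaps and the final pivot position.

Lomuto partition with pivot = 8:

Initial array: [39, 31, 5, 39, 28, 17, 39, 32, 8]

arr[0]=39 > 8: no swap
arr[1]=31 > 8: no swap
arr[2]=5 <= 8: swap with position 0, array becomes [5, 31, 39, 39, 28, 17, 39, 32, 8]
arr[3]=39 > 8: no swap
arr[4]=28 > 8: no swap
arr[5]=17 > 8: no swap
arr[6]=39 > 8: no swap
arr[7]=32 > 8: no swap

Place pivot at position 1: [5, 8, 39, 39, 28, 17, 39, 32, 31]
Pivot position: 1

After partitioning with pivot 8, the array becomes [5, 8, 39, 39, 28, 17, 39, 32, 31]. The pivot is placed at index 1. All elements to the left of the pivot are <= 8, and all elements to the right are > 8.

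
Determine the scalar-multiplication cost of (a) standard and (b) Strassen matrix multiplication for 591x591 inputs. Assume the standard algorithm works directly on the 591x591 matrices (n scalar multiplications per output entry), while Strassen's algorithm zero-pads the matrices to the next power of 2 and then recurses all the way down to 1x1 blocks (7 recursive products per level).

Matrix multiplication for 591x591 matrices:

Strassen's algorithm requires power-of-2 dimensions. Pad 591x591 to 1024x1024 (next power of 2).

Standard algorithm: 591^3 = 206425071 multiplications
Strassen's algorithm: 7^(log2(1024)) = 7^10 = 282475249 multiplications
Difference: 206425071 - 282475249 = -76050178 (Strassen uses MORE here due to padding overhead — for small or just-over-power-of-2 n, padding can outweigh the per-level savings)

Standard: 206425071 multiplications (591^3). Strassen: 282475249 multiplications (7^10, after padding to 1024x1024). Strassen reduces 8 recursive multiplications to 7 at each level.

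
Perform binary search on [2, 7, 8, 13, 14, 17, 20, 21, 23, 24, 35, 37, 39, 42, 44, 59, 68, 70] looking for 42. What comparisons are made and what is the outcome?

Binary search for 42 in [2, 7, 8, 13, 14, 17, 20, 21, 23, 24, 35, 37, 39, 42, 44, 59, 68, 70]:

lo=0, hi=17, mid=8, arr[mid]=23 -> 23 < 42, search right half
lo=9, hi=17, mid=13, arr[mid]=42 -> Found target at index 13!

Binary search finds 42 at index 13 after 2 comparisons. The search repeatedly halves the search space by comparing with the middle element.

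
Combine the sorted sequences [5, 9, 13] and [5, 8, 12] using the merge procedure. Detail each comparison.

Merging process:

Compare 5 vs 5: take 5 from left. Merged: [5]
Compare 9 vs 5: take 5 from right. Merged: [5, 5]
Compare 9 vs 8: take 8 from right. Merged: [5, 5, 8]
Compare 9 vs 12: take 9 from left. Merged: [5, 5, 8, 9]
Compare 13 vs 12: take 12 from right. Merged: [5, 5, 8, 9, 12]
Append remaining from left: [13]. Merged: [5, 5, 8, 9, 12, 13]

Final merged array: [5, 5, 8, 9, 12, 13]
Total comparisons: 5

The merged array is [5, 5, 8, 9, 12, 13], requiring 5 comparisons. The merge step runs in O(n) time where n is the total number of elements.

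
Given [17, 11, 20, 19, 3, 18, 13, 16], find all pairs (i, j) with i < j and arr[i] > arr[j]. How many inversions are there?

Finding inversions in [17, 11, 20, 19, 3, 18, 13, 16]:

(0, 1): arr[0]=17 > arr[1]=11
(0, 4): arr[0]=17 > arr[4]=3
(0, 6): arr[0]=17 > arr[6]=13
(0, 7): arr[0]=17 > arr[7]=16
(1, 4): arr[1]=11 > arr[4]=3
(2, 3): arr[2]=20 > arr[3]=19
(2, 4): arr[2]=20 > arr[4]=3
(2, 5): arr[2]=20 > arr[5]=18
(2, 6): arr[2]=20 > arr[6]=13
(2, 7): arr[2]=20 > arr[7]=16
(3, 4): arr[3]=19 > arr[4]=3
(3, 5): arr[3]=19 > arr[5]=18
(3, 6): arr[3]=19 > arr[6]=13
(3, 7): arr[3]=19 > arr[7]=16
(5, 6): arr[5]=18 > arr[6]=13
(5, 7): arr[5]=18 > arr[7]=16

Total inversions: 16

The array has 16 inversion(s): (0,1), (0,4), (0,6), (0,7), (1,4), (2,3), (2,4), (2,5), (2,6), (2,7), (3,4), (3,5), (3,6), (3,7), (5,6), (5,7). Each pair (i,j) satisfies i < j and arr[i] > arr[j].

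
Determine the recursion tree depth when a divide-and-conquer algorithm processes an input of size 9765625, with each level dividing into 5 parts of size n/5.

For divide and conquer with division factor 5:

Problem sizes at each level:
Level 0: 9765625
Level 1: 1953125
Level 2: 390625
Level 3: 78125
Level 4: 15625
Level 5: 3125
Level 6: 625
Level 7: 125
Level 8: 25
Level 9: 5
Level 10: 1

The root is level 0 and the size-1 base case is level 10 (the tree spans levels 0 through 10, i.e. 11 levels counting the root), so the depth is the number of divisions: log_5(9765625) = 10

The recursion tree depth is log_5(9765625) = 10. At each level, the problem size is divided by 5, so it takes 10 divisions to reduce to a base case of size 1. The algorithm makes 5 recursive calls at each level.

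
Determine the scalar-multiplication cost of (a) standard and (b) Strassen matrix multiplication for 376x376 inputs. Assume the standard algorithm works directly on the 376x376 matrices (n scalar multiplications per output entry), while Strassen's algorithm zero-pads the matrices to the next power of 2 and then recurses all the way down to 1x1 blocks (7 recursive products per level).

Matrix multiplication for 376x376 matrices:

Strassen's algorithm requires power-of-2 dimensions. Pad 376x376 to 512x512 (next power of 2).

Standard algorithm: 376^3 = 53157376 multiplications
Strassen's algorithm: 7^(log2(512)) = 7^9 = 40353607 multiplications
Savings: 53157376 - 40353607 = 12803769 multiplications

Standard: 53157376 multiplications (376^3). Strassen: 40353607 multiplications (7^9, after padding to 512x512). Strassen reduces 8 recursive multiplications to 7 at each level.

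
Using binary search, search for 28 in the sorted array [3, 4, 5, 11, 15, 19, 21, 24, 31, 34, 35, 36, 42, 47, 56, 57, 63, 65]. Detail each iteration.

Binary search for 28 in [3, 4, 5, 11, 15, 19, 21, 24, 31, 34, 35, 36, 42, 47, 56, 57, 63, 65]:

lo=0, hi=17, mid=8, arr[mid]=31 -> 31 > 28, search left half
lo=0, hi=7, mid=3, arr[mid]=11 -> 11 < 28, search right half
lo=4, hi=7, mid=5, arr[mid]=19 -> 19 < 28, search right half
lo=6, hi=7, mid=6, arr[mid]=21 -> 21 < 28, search right half
lo=7, hi=7, mid=7, arr[mid]=24 -> 24 < 28, search right half
lo=8 > hi=7, target 28 not found

Binary search determines that 28 is not in the array after 5 comparisons. The search space was exhausted without finding the target.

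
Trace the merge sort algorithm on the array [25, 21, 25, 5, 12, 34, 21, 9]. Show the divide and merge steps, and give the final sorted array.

Merge sort trace:

Split: [25, 21, 25, 5, 12, 34, 21, 9] -> [25, 21, 25, 5] and [12, 34, 21, 9]
  Split: [25, 21, 25, 5] -> [25, 21] and [25, 5]
    Split: [25, 21] -> [25] and [21]
    Merge: [25] + [21] -> [21, 25]
    Split: [25, 5] -> [25] and [5]
    Merge: [25] + [5] -> [5, 25]
  Merge: [21, 25] + [5, 25] -> [5, 21, 25, 25]
  Split: [12, 34, 21, 9] -> [12, 34] and [21, 9]
    Split: [12, 34] -> [12] and [34]
    Merge: [12] + [34] -> [12, 34]
    Split: [21, 9] -> [21] and [9]
    Merge: [21] + [9] -> [9, 21]
  Merge: [12, 34] + [9, 21] -> [9, 12, 21, 34]
Merge: [5, 21, 25, 25] + [9, 12, 21, 34] -> [5, 9, 12, 21, 21, 25, 25, 34]

Final sorted array: [5, 9, 12, 21, 21, 25, 25, 34]

The merge sort proceeds by recursively splitting the array and merging sorted halves.
After all merges, the sorted array is [5, 9, 12, 21, 21, 25, 25, 34].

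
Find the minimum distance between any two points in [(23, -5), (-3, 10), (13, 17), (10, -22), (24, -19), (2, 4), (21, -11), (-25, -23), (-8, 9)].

Computing all pairwise distances among 9 points:

d((23, -5), (-3, 10)) = 30.0167
d((23, -5), (13, 17)) = 24.1661
d((23, -5), (10, -22)) = 21.4009
d((23, -5), (24, -19)) = 14.0357
d((23, -5), (2, 4)) = 22.8473
d((23, -5), (21, -11)) = 6.3246
d((23, -5), (-25, -23)) = 51.264
d((23, -5), (-8, 9)) = 34.0147
d((-3, 10), (13, 17)) = 17.4642
d((-3, 10), (10, -22)) = 34.5398
d((-3, 10), (24, -19)) = 39.6232
d((-3, 10), (2, 4)) = 7.8102
d((-3, 10), (21, -11)) = 31.8904
d((-3, 10), (-25, -23)) = 39.6611
d((-3, 10), (-8, 9)) = 5.099 <-- minimum
d((13, 17), (10, -22)) = 39.1152
d((13, 17), (24, -19)) = 37.6431
d((13, 17), (2, 4)) = 17.0294
d((13, 17), (21, -11)) = 29.1204
d((13, 17), (-25, -23)) = 55.1725
d((13, 17), (-8, 9)) = 22.4722
d((10, -22), (24, -19)) = 14.3178
d((10, -22), (2, 4)) = 27.2029
d((10, -22), (21, -11)) = 15.5563
d((10, -22), (-25, -23)) = 35.0143
d((10, -22), (-8, 9)) = 35.8469
d((24, -19), (2, 4)) = 31.8277
d((24, -19), (21, -11)) = 8.544
d((24, -19), (-25, -23)) = 49.163
d((24, -19), (-8, 9)) = 42.5206
d((2, 4), (21, -11)) = 24.2074
d((2, 4), (-25, -23)) = 38.1838
d((2, 4), (-8, 9)) = 11.1803
d((21, -11), (-25, -23)) = 47.5395
d((21, -11), (-8, 9)) = 35.2278
d((-25, -23), (-8, 9)) = 36.2353

Closest pair: (-3, 10) and (-8, 9) with distance 5.099

The closest pair is (-3, 10) and (-8, 9) with Euclidean distance 5.099. For 9 points, brute-force pairwise comparison is shown above. For large n, the divide-and-conquer algorithm (sort by x, recurse on halves, check the dividing strip) achieves O(n log n).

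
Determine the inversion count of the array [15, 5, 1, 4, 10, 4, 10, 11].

Finding inversions in [15, 5, 1, 4, 10, 4, 10, 11]:

(0, 1): arr[0]=15 > arr[1]=5
(0, 2): arr[0]=15 > arr[2]=1
(0, 3): arr[0]=15 > arr[3]=4
(0, 4): arr[0]=15 > arr[4]=10
(0, 5): arr[0]=15 > arr[5]=4
(0, 6): arr[0]=15 > arr[6]=10
(0, 7): arr[0]=15 > arr[7]=11
(1, 2): arr[1]=5 > arr[2]=1
(1, 3): arr[1]=5 > arr[3]=4
(1, 5): arr[1]=5 > arr[5]=4
(4, 5): arr[4]=10 > arr[5]=4

Total inversions: 11

The array has 11 inversion(s): (0,1), (0,2), (0,3), (0,4), (0,5), (0,6), (0,7), (1,2), (1,3), (1,5), (4,5). Each pair (i,j) satisfies i < j and arr[i] > arr[j].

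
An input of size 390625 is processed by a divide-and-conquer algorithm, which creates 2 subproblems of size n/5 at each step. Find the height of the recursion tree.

For divide and conquer with division factor 5:

Problem sizes at each level:
Level 0: 390625
Level 1: 78125
Level 2: 15625
Level 3: 3125
Level 4: 625
Level 5: 125
Level 6: 25
Level 7: 5
Level 8: 1

The root is level 0 and the size-1 base case is level 8 (the tree spans levels 0 through 8, i.e. 9 levels counting the root), so the depth is the number of divisions: log_5(390625) = 8

The recursion tree depth is log_5(390625) = 8. At each level, the problem size is divided by 5, so it takes 8 divisions to reduce to a base case of size 1. The algorithm makes 2 recursive calls at each level.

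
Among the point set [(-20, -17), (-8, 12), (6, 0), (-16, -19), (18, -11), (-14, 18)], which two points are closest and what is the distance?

Computing all pairwise distances among 6 points:

d((-20, -17), (-8, 12)) = 31.3847
d((-20, -17), (6, 0)) = 31.0644
d((-20, -17), (-16, -19)) = 4.4721 <-- minimum
d((-20, -17), (18, -11)) = 38.4708
d((-20, -17), (-14, 18)) = 35.5106
d((-8, 12), (6, 0)) = 18.4391
d((-8, 12), (-16, -19)) = 32.0156
d((-8, 12), (18, -11)) = 34.7131
d((-8, 12), (-14, 18)) = 8.4853
d((6, 0), (-16, -19)) = 29.0689
d((6, 0), (18, -11)) = 16.2788
d((6, 0), (-14, 18)) = 26.9072
d((-16, -19), (18, -11)) = 34.9285
d((-16, -19), (-14, 18)) = 37.054
d((18, -11), (-14, 18)) = 43.1856

Closest pair: (-20, -17) and (-16, -19) with distance 4.4721

The closest pair is (-20, -17) and (-16, -19) with Euclidean distance 4.4721. For 6 points, brute-force pairwise comparison is shown above. For large n, the divide-and-conquer algorithm (sort by x, recurse on halves, check the dividing strip) achieves O(n log n).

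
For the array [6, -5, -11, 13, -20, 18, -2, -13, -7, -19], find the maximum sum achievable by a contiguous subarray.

Using Kadane's algorithm on [6, -5, -11, 13, -20, 18, -2, -13, -7, -19]:

Scanning through the array:
Position 1 (value -5): max_ending_here = 1, max_so_far = 6
Position 2 (value -11): max_ending_here = -10, max_so_far = 6
Position 3 (value 13): max_ending_here = 13, max_so_far = 13
Position 4 (value -20): max_ending_here = -7, max_so_far = 13
Position 5 (value 18): max_ending_here = 18, max_so_far = 18
Position 6 (value -2): max_ending_here = 16, max_so_far = 18
Position 7 (value -13): max_ending_here = 3, max_so_far = 18
Position 8 (value -7): max_ending_here = -4, max_so_far = 18
Position 9 (value -19): max_ending_here = -19, max_so_far = 18

Maximum subarray: [18]
Maximum sum: 18

The maximum subarray is [18] with sum 18. This subarray runs from index 5 to index 5.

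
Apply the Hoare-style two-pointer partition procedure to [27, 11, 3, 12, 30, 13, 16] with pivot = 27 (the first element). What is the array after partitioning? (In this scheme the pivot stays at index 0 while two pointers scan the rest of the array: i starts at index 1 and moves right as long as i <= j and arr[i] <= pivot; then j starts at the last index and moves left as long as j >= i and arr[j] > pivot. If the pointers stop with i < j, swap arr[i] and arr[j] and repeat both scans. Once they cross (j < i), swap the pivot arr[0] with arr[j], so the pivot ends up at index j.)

Hoare-style two-pointer partition with pivot = 27:

Initial array: [27, 11, 3, 12, 30, 13, 16]

Pointers start at i = 1, j = 6.
i stops at index 4 (arr[4]=30 > 27), j stops at index 6 (arr[6]=16 <= 27): swap arr[4] and arr[6], array becomes [27, 11, 3, 12, 16, 13, 30]
i ends at 6, j ends at 5: the pointers have crossed (j < i), so scanning stops.

Swap pivot arr[0] with arr[5] to place pivot at position 5: [13, 11, 3, 12, 16, 27, 30]
Pivot position: 5

After partitioning with pivot 27, the array becomes [13, 11, 3, 12, 16, 27, 30]. The pivot is placed at index 5. All elements to the left of the pivot are <= 27, and all elements to the right are > 27.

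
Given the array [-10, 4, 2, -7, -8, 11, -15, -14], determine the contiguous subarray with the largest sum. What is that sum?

Using Kadane's algorithm on [-10, 4, 2, -7, -8, 11, -15, -14]:

Scanning through the array:
Position 1 (value 4): max_ending_here = 4, max_so_far = 4
Position 2 (value 2): max_ending_here = 6, max_so_far = 6
Position 3 (value -7): max_ending_here = -1, max_so_far = 6
Position 4 (value -8): max_ending_here = -8, max_so_far = 6
Position 5 (value 11): max_ending_here = 11, max_so_far = 11
Position 6 (value -15): max_ending_here = -4, max_so_far = 11
Position 7 (value -14): max_ending_here = -14, max_so_far = 11

Maximum subarray: [11]
Maximum sum: 11

The maximum subarray is [11] with sum 11. This subarray runs from index 5 to index 5.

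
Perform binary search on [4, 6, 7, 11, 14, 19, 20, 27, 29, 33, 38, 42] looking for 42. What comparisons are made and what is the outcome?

Binary search for 42 in [4, 6, 7, 11, 14, 19, 20, 27, 29, 33, 38, 42]:

lo=0, hi=11, mid=5, arr[mid]=19 -> 19 < 42, search right half
lo=6, hi=11, mid=8, arr[mid]=29 -> 29 < 42, search right half
lo=9, hi=11, mid=10, arr[mid]=38 -> 38 < 42, search right half
lo=11, hi=11, mid=11, arr[mid]=42 -> Found target at index 11!

Binary search finds 42 at index 11 after 4 comparisons. The search repeatedly halves the search space by comparing with the middle element.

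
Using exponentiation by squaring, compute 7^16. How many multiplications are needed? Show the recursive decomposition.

Computing 7^16 by squaring (build up from 7^1; each line after the first costs one multiplication):

7^1 = 7
7^2 = (7^1)^2 = 7^2 = 49
7^4 = (7^2)^2 = 49^2 = 2401
7^8 = (7^4)^2 = 2401^2 = 5764801
7^16 = (7^8)^2 = 5764801^2 = 33232930569601

Result: 33232930569601
Multiplications needed: 4 (4 lines after 7^1)

7^16 = 33232930569601. Using exponentiation by squaring, this requires 4 multiplications. The key idea: if the exponent is even, square the half-power; if odd, multiply by the base once.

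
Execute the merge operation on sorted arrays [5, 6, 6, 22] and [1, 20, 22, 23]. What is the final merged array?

Merging process:

Compare 5 vs 1: take 1 from right. Merged: [1]
Compare 5 vs 20: take 5 from left. Merged: [1, 5]
Compare 6 vs 20: take 6 from left. Merged: [1, 5, 6]
Compare 6 vs 20: take 6 from left. Merged: [1, 5, 6, 6]
Compare 22 vs 20: take 20 from right. Merged: [1, 5, 6, 6, 20]
Compare 22 vs 22: take 22 from left. Merged: [1, 5, 6, 6, 20, 22]
Append remaining from right: [22, 23]. Merged: [1, 5, 6, 6, 20, 22, 22, 23]

Final merged array: [1, 5, 6, 6, 20, 22, 22, 23]
Total comparisons: 6

The merged array is [1, 5, 6, 6, 20, 22, 22, 23], requiring 6 comparisons. The merge step runs in O(n) time where n is the total number of elements.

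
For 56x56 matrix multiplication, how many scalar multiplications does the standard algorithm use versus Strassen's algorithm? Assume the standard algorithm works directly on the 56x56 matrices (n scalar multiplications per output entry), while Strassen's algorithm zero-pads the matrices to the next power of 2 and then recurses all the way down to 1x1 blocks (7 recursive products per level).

Matrix multiplication for 56x56 matrices:

Strassen's algorithm requires power-of-2 dimensions. Pad 56x56 to 64x64 (next power of 2).

Standard algorithm: 56^3 = 175616 multiplications
Strassen's algorithm: 7^(log2(64)) = 7^6 = 117649 multiplications
Savings: 175616 - 117649 = 57967 multiplications

Standard: 175616 multiplications (56^3). Strassen: 117649 multiplications (7^6, after padding to 64x64). Strassen reduces 8 recursive multiplications to 7 at each level.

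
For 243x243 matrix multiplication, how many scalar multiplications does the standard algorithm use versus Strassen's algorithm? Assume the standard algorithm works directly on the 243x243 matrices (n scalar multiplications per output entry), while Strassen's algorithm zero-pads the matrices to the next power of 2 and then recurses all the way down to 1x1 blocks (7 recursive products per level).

Matrix multiplication for 243x243 matrices:

Strassen's algorithm requires power-of-2 dimensions. Pad 243x243 to 256x256 (next power of 2).

Standard algorithm: 243^3 = 14348907 multiplications
Strassen's algorithm: 7^(log2(256)) = 7^8 = 5764801 multiplications
Savings: 14348907 - 5764801 = 8584106 multiplications

Standard: 14348907 multiplications (243^3). Strassen: 5764801 multiplications (7^8, after padding to 256x256). Strassen reduces 8 recursive multiplications to 7 at each level.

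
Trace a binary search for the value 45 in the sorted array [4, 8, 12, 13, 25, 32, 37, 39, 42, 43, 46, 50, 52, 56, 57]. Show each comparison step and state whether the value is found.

Binary search for 45 in [4, 8, 12, 13, 25, 32, 37, 39, 42, 43, 46, 50, 52, 56, 57]:

lo=0, hi=14, mid=7, arr[mid]=39 -> 39 < 45, search right half
lo=8, hi=14, mid=11, arr[mid]=50 -> 50 > 45, search left half
lo=8, hi=10, mid=9, arr[mid]=43 -> 43 < 45, search right half
lo=10, hi=10, mid=10, arr[mid]=46 -> 46 > 45, search left half
lo=10 > hi=9, target 45 not found

Binary search determines that 45 is not in the array after 4 comparisons. The search space was exhausted without finding the target.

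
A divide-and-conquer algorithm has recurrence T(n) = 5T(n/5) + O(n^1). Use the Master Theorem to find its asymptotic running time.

Master Theorem for T(n) = 5T(n/5) + O(n^1):

a = 5, b = 5, c = 1
log_b(a) = log_5(5) = 1.0000

Case 2: c = 1 = log_5(5) = 1.0000
T(n) = O(n^1 log n) = O(n log n)

For T(n) = 5T(n/5) + O(n^1): log_5(5) = 1.0000. This is Case 2 of the Master Theorem (c = log_b(a), equal work at all levels), giving O(n log n).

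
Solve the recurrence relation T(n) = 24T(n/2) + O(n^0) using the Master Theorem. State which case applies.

Master Theorem for T(n) = 24T(n/2) + O(n^0):

a = 24, b = 2, c = 0
log_b(a) = log_2(24) = 4.5850

Case 1: c = 0 < log_2(24) = 4.5850
T(n) = O(n^(log_2 24))

For T(n) = 24T(n/2) + O(n^0): log_2(24) = 4.5850. This is Case 1 of the Master Theorem (c < log_b(a), work dominated by leaves), giving O(n^(log_2 24)).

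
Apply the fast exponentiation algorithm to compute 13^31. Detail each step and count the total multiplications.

Computing 13^31 by squaring (build up from 13^1; each line after the first costs one multiplication):

13^1 = 13
13^2 = (13^1)^2 = 13^2 = 169
13^3 = 13 * 13^2 = 13 * 169 = 2197
13^6 = (13^3)^2 = 2197^2 = 4826809
13^7 = 13 * 13^6 = 13 * 4826809 = 62748517
13^14 = (13^7)^2 = 62748517^2 = 3937376385699289
13^15 = 13 * 13^14 = 13 * 3937376385699289 = 51185893014090757
13^30 = (13^15)^2 = 51185893014090757^2 = 2619995643649944960380551432833049
13^31 = 13 * 13^30 = 13 * 2619995643649944960380551432833049 = 34059943367449284484947168626829637

Result: 34059943367449284484947168626829637
Multiplications needed: 8 (8 lines after 13^1)

13^31 = 34059943367449284484947168626829637. Using exponentiation by squaring, this requires 8 multiplications. The key idea: if the exponent is even, square the half-power; if odd, multiply by the base once.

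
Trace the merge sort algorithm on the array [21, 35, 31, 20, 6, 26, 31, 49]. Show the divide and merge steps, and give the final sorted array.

Merge sort trace:

Split: [21, 35, 31, 20, 6, 26, 31, 49] -> [21, 35, 31, 20] and [6, 26, 31, 49]
  Split: [21, 35, 31, 20] -> [21, 35] and [31, 20]
    Split: [21, 35] -> [21] and [35]
    Merge: [21] + [35] -> [21, 35]
    Split: [31, 20] -> [31] and [20]
    Merge: [31] + [20] -> [20, 31]
  Merge: [21, 35] + [20, 31] -> [20, 21, 31, 35]
  Split: [6, 26, 31, 49] -> [6, 26] and [31, 49]
    Split: [6, 26] -> [6] and [26]
    Merge: [6] + [26] -> [6, 26]
    Split: [31, 49] -> [31] and [49]
    Merge: [31] + [49] -> [31, 49]
  Merge: [6, 26] + [31, 49] -> [6, 26, 31, 49]
Merge: [20, 21, 31, 35] + [6, 26, 31, 49] -> [6, 20, 21, 26, 31, 31, 35, 49]

Final sorted array: [6, 20, 21, 26, 31, 31, 35, 49]

The merge sort proceeds by recursively splitting the array and merging sorted halves.
After all merges, the sorted array is [6, 20, 21, 26, 31, 31, 35, 49].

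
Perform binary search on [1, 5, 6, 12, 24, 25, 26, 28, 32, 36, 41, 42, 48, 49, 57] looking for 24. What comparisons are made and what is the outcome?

Binary search for 24 in [1, 5, 6, 12, 24, 25, 26, 28, 32, 36, 41, 42, 48, 49, 57]:

lo=0, hi=14, mid=7, arr[mid]=28 -> 28 > 24, search left half
lo=0, hi=6, mid=3, arr[mid]=12 -> 12 < 24, search right half
lo=4, hi=6, mid=5, arr[mid]=25 -> 25 > 24, search left half
lo=4, hi=4, mid=4, arr[mid]=24 -> Found target at index 4!

Binary search finds 24 at index 4 after 4 comparisons. The search repeatedly halves the search space by comparing with the middle element.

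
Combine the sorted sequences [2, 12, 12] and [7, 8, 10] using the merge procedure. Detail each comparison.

Merging process:

Compare 2 vs 7: take 2 from left. Merged: [2]
Compare 12 vs 7: take 7 from right. Merged: [2, 7]
Compare 12 vs 8: take 8 from right. Merged: [2, 7, 8]
Compare 12 vs 10: take 10 from right. Merged: [2, 7, 8, 10]
Append remaining from left: [12, 12]. Merged: [2, 7, 8, 10, 12, 12]

Final merged array: [2, 7, 8, 10, 12, 12]
Total comparisons: 4

The merged array is [2, 7, 8, 10, 12, 12], requiring 4 comparisons. The merge step runs in O(n) time where n is the total number of elements.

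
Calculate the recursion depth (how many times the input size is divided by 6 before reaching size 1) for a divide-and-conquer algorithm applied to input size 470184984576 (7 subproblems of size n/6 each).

For divide and conquer with division factor 6:

Problem sizes at each level:
Level 0: 470184984576
Level 1: 78364164096
Level 2: 13060694016
Level 3: 2176782336
Level 4: 362797056
Level 5: 60466176
Level 6: 10077696
Level 7: 1679616
Level 8: 279936
Level 9: 46656
Level 10: 7776
Level 11: 1296
Level 12: 216
Level 13: 36
Level 14: 6
Level 15: 1

The root is level 0 and the size-1 base case is level 15 (the tree spans levels 0 through 15, i.e. 16 levels counting the root), so the depth is the number of divisions: log_6(470184984576) = 15

The recursion tree depth is log_6(470184984576) = 15. At each level, the problem size is divided by 6, so it takes 15 divisions to reduce to a base case of size 1. The algorithm makes 7 recursive calls at each level.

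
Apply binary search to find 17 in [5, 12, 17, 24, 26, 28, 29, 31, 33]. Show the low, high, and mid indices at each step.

Binary search for 17 in [5, 12, 17, 24, 26, 28, 29, 31, 33]:

lo=0, hi=8, mid=4, arr[mid]=26 -> 26 > 17, search left half
lo=0, hi=3, mid=1, arr[mid]=12 -> 12 < 17, search right half
lo=2, hi=3, mid=2, arr[mid]=17 -> Found target at index 2!

Binary search finds 17 at index 2 after 3 comparisons. The search repeatedly halves the search space by comparing with the middle element.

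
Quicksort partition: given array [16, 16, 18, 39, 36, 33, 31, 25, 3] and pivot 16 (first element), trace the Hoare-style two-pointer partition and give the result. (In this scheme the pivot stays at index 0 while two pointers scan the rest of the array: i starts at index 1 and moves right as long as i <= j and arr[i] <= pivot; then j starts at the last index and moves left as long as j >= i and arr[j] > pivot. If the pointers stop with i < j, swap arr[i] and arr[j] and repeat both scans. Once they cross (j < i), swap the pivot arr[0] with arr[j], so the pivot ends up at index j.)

Hoare-style two-pointer partition with pivot = 16:

Initial array: [16, 16, 18, 39, 36, 33, 31, 25, 3]

Pointers start at i = 1, j = 8.
i stops at index 2 (arr[2]=18 > 16), j stops at index 8 (arr[8]=3 <= 16): swap arr[2] and arr[8], array becomes [16, 16, 3, 39, 36, 33, 31, 25, 18]
i ends at 3, j ends at 2: the pointers have crossed (j < i), so scanning stops.

Swap pivot arr[0] with arr[2] to place pivot at position 2: [3, 16, 16, 39, 36, 33, 31, 25, 18]
Pivot position: 2

After partitioning with pivot 16, the array becomes [3, 16, 16, 39, 36, 33, 31, 25, 18]. The pivot is placed at index 2. All elements to the left of the pivot are <= 16, and all elements to the right are > 16.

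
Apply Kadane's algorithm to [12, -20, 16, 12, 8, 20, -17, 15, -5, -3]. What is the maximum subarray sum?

Using Kadane's algorithm on [12, -20, 16, 12, 8, 20, -17, 15, -5, -3]:

Scanning through the array:
Position 1 (value -20): max_ending_here = -8, max_so_far = 12
Position 2 (value 16): max_ending_here = 16, max_so_far = 16
Position 3 (value 12): max_ending_here = 28, max_so_far = 28
Position 4 (value 8): max_ending_here = 36, max_so_far = 36
Position 5 (value 20): max_ending_here = 56, max_so_far = 56
Position 6 (value -17): max_ending_here = 39, max_so_far = 56
Position 7 (value 15): max_ending_here = 54, max_so_far = 56
Position 8 (value -5): max_ending_here = 49, max_so_far = 56
Position 9 (value -3): max_ending_here = 46, max_so_far = 56

Maximum subarray: [16, 12, 8, 20]
Maximum sum: 56

The maximum subarray is [16, 12, 8, 20] with sum 56. This subarray runs from index 2 to index 5.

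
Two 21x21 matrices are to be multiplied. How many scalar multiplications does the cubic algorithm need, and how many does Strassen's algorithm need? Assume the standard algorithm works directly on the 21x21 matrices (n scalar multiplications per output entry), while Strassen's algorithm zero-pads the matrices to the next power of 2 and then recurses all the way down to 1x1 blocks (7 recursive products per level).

Matrix multiplication for 21x21 matrices:

Strassen's algorithm requires power-of-2 dimensions. Pad 21x21 to 32x32 (next power of 2).

Standard algorithm: 21^3 = 9261 multiplications
Strassen's algorithm: 7^(log2(32)) = 7^5 = 16807 multiplications
Difference: 9261 - 16807 = -7546 (Strassen uses MORE here due to padding overhead — for small or just-over-power-of-2 n, padding can outweigh the per-level savings)

Standard: 9261 multiplications (21^3). Strassen: 16807 multiplications (7^5, after padding to 32x32). Strassen reduces 8 recursive multiplications to 7 at each level.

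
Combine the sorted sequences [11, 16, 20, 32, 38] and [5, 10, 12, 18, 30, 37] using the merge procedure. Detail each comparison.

Merging process:

Compare 11 vs 5: take 5 from right. Merged: [5]
Compare 11 vs 10: take 10 from right. Merged: [5, 10]
Compare 11 vs 12: take 11 from left. Merged: [5, 10, 11]
Compare 16 vs 12: take 12 from right. Merged: [5, 10, 11, 12]
Compare 16 vs 18: take 16 from left. Merged: [5, 10, 11, 12, 16]
Compare 20 vs 18: take 18 from right. Merged: [5, 10, 11, 12, 16, 18]
Compare 20 vs 30: take 20 from left. Merged: [5, 10, 11, 12, 16, 18, 20]
Compare 32 vs 30: take 30 from right. Merged: [5, 10, 11, 12, 16, 18, 20, 30]
Compare 32 vs 37: take 32 from left. Merged: [5, 10, 11, 12, 16, 18, 20, 30, 32]
Compare 38 vs 37: take 37 from right. Merged: [5, 10, 11, 12, 16, 18, 20, 30, 32, 37]
Append remaining from left: [38]. Merged: [5, 10, 11, 12, 16, 18, 20, 30, 32, 37, 38]

Final merged array: [5, 10, 11, 12, 16, 18, 20, 30, 32, 37, 38]
Total comparisons: 10

The merged array is [5, 10, 11, 12, 16, 18, 20, 30, 32, 37, 38], requiring 10 comparisons. The merge step runs in O(n) time where n is the total number of elements.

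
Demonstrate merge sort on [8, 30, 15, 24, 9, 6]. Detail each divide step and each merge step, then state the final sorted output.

Merge sort trace:

Split: [8, 30, 15, 24, 9, 6] -> [8, 30, 15] and [24, 9, 6]
  Split: [8, 30, 15] -> [8] and [30, 15]
    Split: [30, 15] -> [30] and [15]
    Merge: [30] + [15] -> [15, 30]
  Merge: [8] + [15, 30] -> [8, 15, 30]
  Split: [24, 9, 6] -> [24] and [9, 6]
    Split: [9, 6] -> [9] and [6]
    Merge: [9] + [6] -> [6, 9]
  Merge: [24] + [6, 9] -> [6, 9, 24]
Merge: [8, 15, 30] + [6, 9, 24] -> [6, 8, 9, 15, 24, 30]

Final sorted array: [6, 8, 9, 15, 24, 30]

The merge sort proceeds by recursively splitting the array and merging sorted halves.
After all merges, the sorted array is [6, 8, 9, 15, 24, 30].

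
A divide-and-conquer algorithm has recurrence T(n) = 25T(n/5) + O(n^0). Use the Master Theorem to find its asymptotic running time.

Master Theorem for T(n) = 25T(n/5) + O(n^0):

a = 25, b = 5, c = 0
log_b(a) = log_5(25) = 2.0000

Case 1: c = 0 < log_5(25) = 2.0000
T(n) = O(n^(log_5 25)) = O(n^2)

For T(n) = 25T(n/5) + O(n^0): log_5(25) = 2.0000. This is Case 1 of the Master Theorem (c < log_b(a), work dominated by leaves), giving O(n^2).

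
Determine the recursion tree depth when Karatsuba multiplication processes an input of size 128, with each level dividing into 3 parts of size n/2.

For divide and conquer with division factor 2:

Problem sizes at each level:
Level 0: 128
Level 1: 64
Level 2: 32
Level 3: 16
Level 4: 8
Level 5: 4
Level 6: 2
Level 7: 1

The root is level 0 and the size-1 base case is level 7 (the tree spans levels 0 through 7, i.e. 8 levels counting the root), so the depth is the number of divisions: log_2(128) = 7

The recursion tree depth is log_2(128) = 7. At each level, the problem size is divided by 2, so it takes 7 divisions to reduce to a base case of size 1. The algorithm makes 3 recursive calls at each level.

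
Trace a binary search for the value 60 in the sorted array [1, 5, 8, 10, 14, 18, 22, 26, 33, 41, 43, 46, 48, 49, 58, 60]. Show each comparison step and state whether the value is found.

Binary search for 60 in [1, 5, 8, 10, 14, 18, 22, 26, 33, 41, 43, 46, 48, 49, 58, 60]:

lo=0, hi=15, mid=7, arr[mid]=26 -> 26 < 60, search right half
lo=8, hi=15, mid=11, arr[mid]=46 -> 46 < 60, search right half
lo=12, hi=15, mid=13, arr[mid]=49 -> 49 < 60, search right half
lo=14, hi=15, mid=14, arr[mid]=58 -> 58 < 60, search right half
lo=15, hi=15, mid=15, arr[mid]=60 -> Found target at index 15!

Binary search finds 60 at index 15 after 5 comparisons. The search repeatedly halves the search space by comparing with the middle element.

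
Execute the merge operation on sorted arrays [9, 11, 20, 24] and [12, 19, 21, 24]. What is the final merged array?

Merging process:

Compare 9 vs 12: take 9 from left. Merged: [9]
Compare 11 vs 12: take 11 from left. Merged: [9, 11]
Compare 20 vs 12: take 12 from right. Merged: [9, 11, 12]
Compare 20 vs 19: take 19 from right. Merged: [9, 11, 12, 19]
Compare 20 vs 21: take 20 from left. Merged: [9, 11, 12, 19, 20]
Compare 24 vs 21: take 21 from right. Merged: [9, 11, 12, 19, 20, 21]
Compare 24 vs 24: take 24 from left. Merged: [9, 11, 12, 19, 20, 21, 24]
Append remaining from right: [24]. Merged: [9, 11, 12, 19, 20, 21, 24, 24]

Final merged array: [9, 11, 12, 19, 20, 21, 24, 24]
Total comparisons: 7

The merged array is [9, 11, 12, 19, 20, 21, 24, 24], requiring 7 comparisons. The merge step runs in O(n) time where n is the total number of elements.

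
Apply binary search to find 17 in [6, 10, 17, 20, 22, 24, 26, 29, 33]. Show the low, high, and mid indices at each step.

Binary search for 17 in [6, 10, 17, 20, 22, 24, 26, 29, 33]:

lo=0, hi=8, mid=4, arr[mid]=22 -> 22 > 17, search left half
lo=0, hi=3, mid=1, arr[mid]=10 -> 10 < 17, search right half
lo=2, hi=3, mid=2, arr[mid]=17 -> Found target at index 2!

Binary search finds 17 at index 2 after 3 comparisons. The search repeatedly halves the search space by comparing with the middle element.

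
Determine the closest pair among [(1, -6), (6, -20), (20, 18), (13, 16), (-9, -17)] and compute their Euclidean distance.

Computing all pairwise distances among 5 points:

d((1, -6), (6, -20)) = 14.8661
d((1, -6), (20, 18)) = 30.6105
d((1, -6), (13, 16)) = 25.0599
d((1, -6), (-9, -17)) = 14.8661
d((6, -20), (20, 18)) = 40.4969
d((6, -20), (13, 16)) = 36.6742
d((6, -20), (-9, -17)) = 15.2971
d((20, 18), (13, 16)) = 7.2801 <-- minimum
d((20, 18), (-9, -17)) = 45.4533
d((13, 16), (-9, -17)) = 39.6611

Closest pair: (20, 18) and (13, 16) with distance 7.2801

The closest pair is (20, 18) and (13, 16) with Euclidean distance 7.2801. For 5 points, brute-force pairwise comparison is shown above. For large n, the divide-and-conquer algorithm (sort by x, recurse on halves, check the dividing strip) achieves O(n log n).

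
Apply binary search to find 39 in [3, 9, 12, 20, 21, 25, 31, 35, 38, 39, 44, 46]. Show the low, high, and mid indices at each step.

Binary search for 39 in [3, 9, 12, 20, 21, 25, 31, 35, 38, 39, 44, 46]:

lo=0, hi=11, mid=5, arr[mid]=25 -> 25 < 39, search right half
lo=6, hi=11, mid=8, arr[mid]=38 -> 38 < 39, search right half
lo=9, hi=11, mid=10, arr[mid]=44 -> 44 > 39, search left half
lo=9, hi=9, mid=9, arr[mid]=39 -> Found target at index 9!

Binary search finds 39 at index 9 after 4 comparisons. The search repeatedly halves the search space by comparing with the middle element.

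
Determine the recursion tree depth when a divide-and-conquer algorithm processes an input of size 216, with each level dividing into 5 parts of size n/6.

For divide and conquer with division factor 6:

Problem sizes at each level:
Level 0: 216
Level 1: 36
Level 2: 6
Level 3: 1

The root is level 0 and the size-1 base case is level 3 (the tree spans levels 0 through 3, i.e. 4 levels counting the root), so the depth is the number of divisions: log_6(216) = 3

The recursion tree depth is log_6(216) = 3. At each level, the problem size is divided by 6, so it takes 3 divisions to reduce to a base case of size 1. The algorithm makes 5 recursive calls at each level.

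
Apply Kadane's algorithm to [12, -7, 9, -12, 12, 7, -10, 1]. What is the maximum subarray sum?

Using Kadane's algorithm on [12, -7, 9, -12, 12, 7, -10, 1]:

Scanning through the array:
Position 1 (value -7): max_ending_here = 5, max_so_far = 12
Position 2 (value 9): max_ending_here = 14, max_so_far = 14
Position 3 (value -12): max_ending_here = 2, max_so_far = 14
Position 4 (value 12): max_ending_here = 14, max_so_far = 14
Position 5 (value 7): max_ending_here = 21, max_so_far = 21
Position 6 (value -10): max_ending_here = 11, max_so_far = 21
Position 7 (value 1): max_ending_here = 12, max_so_far = 21

Maximum subarray: [12, -7, 9, -12, 12, 7]
Maximum sum: 21

The maximum subarray is [12, -7, 9, -12, 12, 7] with sum 21. This subarray runs from index 0 to index 5.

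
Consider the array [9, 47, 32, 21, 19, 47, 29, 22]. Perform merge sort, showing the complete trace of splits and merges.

Merge sort trace:

Split: [9, 47, 32, 21, 19, 47, 29, 22] -> [9, 47, 32, 21] and [19, 47, 29, 22]
  Split: [9, 47, 32, 21] -> [9, 47] and [32, 21]
    Split: [9, 47] -> [9] and [47]
    Merge: [9] + [47] -> [9, 47]
    Split: [32, 21] -> [32] and [21]
    Merge: [32] + [21] -> [21, 32]
  Merge: [9, 47] + [21, 32] -> [9, 21, 32, 47]
  Split: [19, 47, 29, 22] -> [19, 47] and [29, 22]
    Split: [19, 47] -> [19] and [47]
    Merge: [19] + [47] -> [19, 47]
    Split: [29, 22] -> [29] and [22]
    Merge: [29] + [22] -> [22, 29]
  Merge: [19, 47] + [22, 29] -> [19, 22, 29, 47]
Merge: [9, 21, 32, 47] + [19, 22, 29, 47] -> [9, 19, 21, 22, 29, 32, 47, 47]

Final sorted array: [9, 19, 21, 22, 29, 32, 47, 47]

The merge sort proceeds by recursively splitting the array and merging sorted halves.
After all merges, the sorted array is [9, 19, 21, 22, 29, 32, 47, 47].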